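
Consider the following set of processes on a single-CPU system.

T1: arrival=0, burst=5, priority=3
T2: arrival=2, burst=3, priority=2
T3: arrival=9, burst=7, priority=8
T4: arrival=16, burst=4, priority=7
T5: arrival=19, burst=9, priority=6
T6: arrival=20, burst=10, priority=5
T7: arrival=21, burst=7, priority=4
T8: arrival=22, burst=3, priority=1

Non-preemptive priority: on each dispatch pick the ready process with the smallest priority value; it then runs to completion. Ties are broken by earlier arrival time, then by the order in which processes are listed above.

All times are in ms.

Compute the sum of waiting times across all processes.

Timeline: | T1 0-5 | T2 5-8 | idle 8-9 | T3 9-16 | T4 16-20 | T6 20-30 | T8 30-33 | T7 33-40 | T5 40-49 |
Completion: T1=5  T2=8  T3=16  T4=20  T5=49  T6=30  T7=40  T8=33
Turnaround (C−A): T1=5  T2=6  T3=7  T4=4  T5=30  T6=10  T7=19  T8=11
Waiting = turnaround − burst: T1=0, T2=3, T3=0, T4=0, T5=21, T6=0, T7=12, T8=8
Total waiting = 0 + 3 + 0 + 0 + 21 + 0 + 12 + 8 = 44

44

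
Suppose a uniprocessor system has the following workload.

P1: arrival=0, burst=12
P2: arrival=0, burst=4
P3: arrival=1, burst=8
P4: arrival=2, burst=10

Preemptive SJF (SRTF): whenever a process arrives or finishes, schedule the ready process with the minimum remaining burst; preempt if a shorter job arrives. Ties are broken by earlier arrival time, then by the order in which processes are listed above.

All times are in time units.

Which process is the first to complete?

Timeline: | P2 0-4 | P3 4-12 | P4 12-22 | P1 22-34 |
Completion: P1=34  P2=4  P3=12  P4=22
Finish order: P2 → P3 → P4 → P1

P2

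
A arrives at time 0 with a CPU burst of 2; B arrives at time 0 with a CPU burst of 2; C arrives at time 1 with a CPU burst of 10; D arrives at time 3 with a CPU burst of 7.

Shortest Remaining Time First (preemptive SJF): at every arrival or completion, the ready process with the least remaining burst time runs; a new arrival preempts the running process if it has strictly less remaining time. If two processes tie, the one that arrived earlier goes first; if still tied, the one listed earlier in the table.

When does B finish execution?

4

Schedule: | A 0-2 | B 2-4 | D 4-11 | C 11-21 |
Completion: A=2  B=4  C=21  D=11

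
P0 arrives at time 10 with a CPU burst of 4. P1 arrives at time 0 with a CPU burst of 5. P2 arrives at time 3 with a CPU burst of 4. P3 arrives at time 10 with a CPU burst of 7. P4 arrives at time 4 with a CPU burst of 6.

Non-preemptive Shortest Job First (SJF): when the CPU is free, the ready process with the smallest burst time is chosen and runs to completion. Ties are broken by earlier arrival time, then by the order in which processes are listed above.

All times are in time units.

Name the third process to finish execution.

P4

Schedule: | P1 0-5 | P2 5-9 | P4 9-15 | P0 15-19 | P3 19-26 |
Completion: P0=19  P1=5  P2=9  P3=26  P4=15
Turnaround (C−A): P0=9  P1=5  P2=6  P3=16  P4=11
Finish order: P1 → P2 → P4 → P0 → P3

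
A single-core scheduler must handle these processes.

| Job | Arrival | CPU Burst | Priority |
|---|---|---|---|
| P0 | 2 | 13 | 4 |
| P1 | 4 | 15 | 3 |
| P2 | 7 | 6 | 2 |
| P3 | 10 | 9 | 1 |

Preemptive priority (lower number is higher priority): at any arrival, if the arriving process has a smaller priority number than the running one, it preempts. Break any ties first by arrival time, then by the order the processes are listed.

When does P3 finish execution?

19

Gantt: | idle 0-2 | P0 2-4 | P1 4-7 | P2 7-10 | P3 10-19 | P2 19-22 | P1 22-34 | P0 34-45 |
Completion: P0=45  P1=34  P2=22  P3=19
Turnaround (C−A): P0=43  P1=30  P2=15  P3=9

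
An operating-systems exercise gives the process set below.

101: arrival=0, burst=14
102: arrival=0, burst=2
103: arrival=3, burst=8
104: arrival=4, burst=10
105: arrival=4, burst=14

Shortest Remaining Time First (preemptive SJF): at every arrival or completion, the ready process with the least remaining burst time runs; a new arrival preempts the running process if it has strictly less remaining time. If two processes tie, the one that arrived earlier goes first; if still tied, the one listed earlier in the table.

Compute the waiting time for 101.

Gantt: | 102 0-2 | 101 2-3 | 103 3-11 | 104 11-21 | 101 21-34 | 105 34-48 |
Completion: 101=34  102=2  103=11  104=21  105=48
Waiting(101) = turnaround − burst = 34 − 14 = 20

20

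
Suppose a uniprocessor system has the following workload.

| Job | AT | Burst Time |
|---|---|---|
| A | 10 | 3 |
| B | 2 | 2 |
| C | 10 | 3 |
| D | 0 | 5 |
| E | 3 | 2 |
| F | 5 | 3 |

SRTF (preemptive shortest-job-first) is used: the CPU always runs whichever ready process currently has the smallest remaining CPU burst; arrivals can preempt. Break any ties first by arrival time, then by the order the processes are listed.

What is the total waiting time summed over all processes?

Schedule: | D 0-2 | B 2-4 | E 4-6 | D 6-9 | F 9-12 | A 12-15 | C 15-18 |
Completion: A=15  B=4  C=18  D=9  E=6  F=12
Turnaround (C−A): A=5  B=2  C=8  D=9  E=3  F=7
Waiting = turnaround − burst: A=2, B=0, C=5, D=4, E=1, F=4
Total waiting = 2 + 0 + 5 + 4 + 1 + 4 = 16

16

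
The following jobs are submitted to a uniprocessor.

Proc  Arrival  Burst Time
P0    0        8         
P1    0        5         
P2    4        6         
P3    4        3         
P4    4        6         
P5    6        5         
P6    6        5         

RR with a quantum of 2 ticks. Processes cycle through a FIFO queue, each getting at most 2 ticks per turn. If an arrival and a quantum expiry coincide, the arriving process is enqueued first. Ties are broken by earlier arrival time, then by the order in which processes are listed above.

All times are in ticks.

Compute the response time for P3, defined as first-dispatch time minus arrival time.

4

Timeline: | P0 0-2 | P1 2-4 | P0 4-6 | P2 6-8 | P3 8-10 | P4 10-12 | P1 12-14 | P5 14-16 | P6 16-18 | P0 18-20 | P2 20-22 | P3 22-23 | P4 23-25 | P1 25-26 | P5 26-28 | P6 28-30 | P0 30-32 | P2 32-34 | P4 34-36 | P5 36-37 | P6 37-38 |
Completion: P0=32  P1=26  P2=34  P3=23  P4=36  P5=37  P6=38
Response(P3) = first start − arrival = 8 − 4 = 4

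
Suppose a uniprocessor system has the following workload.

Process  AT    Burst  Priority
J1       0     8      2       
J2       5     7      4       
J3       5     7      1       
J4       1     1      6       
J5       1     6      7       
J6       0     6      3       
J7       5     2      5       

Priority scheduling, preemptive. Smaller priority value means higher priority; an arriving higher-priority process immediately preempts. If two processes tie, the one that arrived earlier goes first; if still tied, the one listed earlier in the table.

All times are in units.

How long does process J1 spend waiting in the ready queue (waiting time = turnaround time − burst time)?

Gantt: | J1 0-5 | J3 5-12 | J1 12-15 | J6 15-21 | J2 21-28 | J7 28-30 | J4 30-31 | J5 31-37 |
Completion: J1=15  J2=28  J3=12  J4=31  J5=37  J6=21  J7=30
Waiting(J1) = turnaround − burst = 15 − 8 = 7

7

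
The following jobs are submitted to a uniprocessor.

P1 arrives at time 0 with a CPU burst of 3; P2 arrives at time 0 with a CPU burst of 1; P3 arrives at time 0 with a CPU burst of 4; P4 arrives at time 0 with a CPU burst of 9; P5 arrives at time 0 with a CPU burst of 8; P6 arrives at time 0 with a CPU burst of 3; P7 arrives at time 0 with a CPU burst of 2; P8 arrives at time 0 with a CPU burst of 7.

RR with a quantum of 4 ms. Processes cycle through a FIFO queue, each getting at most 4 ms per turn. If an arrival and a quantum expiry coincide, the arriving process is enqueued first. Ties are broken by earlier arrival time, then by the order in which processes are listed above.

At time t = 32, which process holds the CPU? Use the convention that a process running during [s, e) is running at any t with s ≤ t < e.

P5

Gantt: | P1 0-3 | P2 3-4 | P3 4-8 | P4 8-12 | P5 12-16 | P6 16-19 | P7 19-21 | P8 21-25 | P4 25-29 | P5 29-33 | P8 33-36 | P4 36-37 |
Completion: P1=3  P2=4  P3=8  P4=37  P5=33  P6=19  P7=21  P8=36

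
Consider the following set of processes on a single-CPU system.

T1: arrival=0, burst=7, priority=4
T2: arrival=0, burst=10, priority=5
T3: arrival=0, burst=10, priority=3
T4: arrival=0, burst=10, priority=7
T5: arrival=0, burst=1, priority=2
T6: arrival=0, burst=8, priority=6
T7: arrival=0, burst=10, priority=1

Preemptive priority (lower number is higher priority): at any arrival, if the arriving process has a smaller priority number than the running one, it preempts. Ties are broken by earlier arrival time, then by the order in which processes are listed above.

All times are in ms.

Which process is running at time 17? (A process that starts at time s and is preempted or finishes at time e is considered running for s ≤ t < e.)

Timeline: | T7 0-10 | T5 10-11 | T3 11-21 | T1 21-28 | T2 28-38 | T6 38-46 | T4 46-56 |
Completion: T1=28  T2=38  T3=21  T4=56  T5=11  T6=46  T7=10
Turnaround (C−A): T1=28  T2=38  T3=21  T4=56  T5=11  T6=46  T7=10

T3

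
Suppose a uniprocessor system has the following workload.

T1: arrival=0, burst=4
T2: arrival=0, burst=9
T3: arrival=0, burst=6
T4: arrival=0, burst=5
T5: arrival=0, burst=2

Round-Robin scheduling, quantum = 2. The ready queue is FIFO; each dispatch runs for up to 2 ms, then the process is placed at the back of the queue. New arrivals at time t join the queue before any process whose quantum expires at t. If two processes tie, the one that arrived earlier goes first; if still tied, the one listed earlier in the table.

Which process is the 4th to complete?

T4

Gantt: | T1 0-2 | T2 2-4 | T3 4-6 | T4 6-8 | T5 8-10 | T1 10-12 | T2 12-14 | T3 14-16 | T4 16-18 | T2 18-20 | T3 20-22 | T4 22-23 | T2 23-26 |
Completion: T1=12  T2=26  T3=22  T4=23  T5=10
Finish order: T5 → T1 → T3 → T4 → T2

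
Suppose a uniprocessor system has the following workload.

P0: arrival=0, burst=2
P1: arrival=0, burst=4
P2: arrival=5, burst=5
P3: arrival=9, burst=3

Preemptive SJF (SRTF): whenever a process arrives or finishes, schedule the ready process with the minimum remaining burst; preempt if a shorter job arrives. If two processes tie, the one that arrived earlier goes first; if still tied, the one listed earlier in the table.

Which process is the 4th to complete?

Schedule: | P0 0-2 | P1 2-6 | P2 6-11 | P3 11-14 |
Completion: P0=2  P1=6  P2=11  P3=14
Turnaround (C−A): P0=2  P1=6  P2=6  P3=5
Finish order: P0 → P1 → P2 → P3

P3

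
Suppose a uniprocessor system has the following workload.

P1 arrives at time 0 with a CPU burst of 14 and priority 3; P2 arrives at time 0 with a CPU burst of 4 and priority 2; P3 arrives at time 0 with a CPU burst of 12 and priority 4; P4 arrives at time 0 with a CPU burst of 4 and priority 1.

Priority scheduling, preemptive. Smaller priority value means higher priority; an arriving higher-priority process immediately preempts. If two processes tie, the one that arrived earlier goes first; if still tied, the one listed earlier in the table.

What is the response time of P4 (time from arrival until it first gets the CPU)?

Gantt: | P4 0-4 | P2 4-8 | P1 8-22 | P3 22-34 |
Completion: P1=22  P2=8  P3=34  P4=4
Turnaround (C−A): P1=22  P2=8  P3=34  P4=4
Response(P4) = first start − arrival = 0 − 0 = 0

0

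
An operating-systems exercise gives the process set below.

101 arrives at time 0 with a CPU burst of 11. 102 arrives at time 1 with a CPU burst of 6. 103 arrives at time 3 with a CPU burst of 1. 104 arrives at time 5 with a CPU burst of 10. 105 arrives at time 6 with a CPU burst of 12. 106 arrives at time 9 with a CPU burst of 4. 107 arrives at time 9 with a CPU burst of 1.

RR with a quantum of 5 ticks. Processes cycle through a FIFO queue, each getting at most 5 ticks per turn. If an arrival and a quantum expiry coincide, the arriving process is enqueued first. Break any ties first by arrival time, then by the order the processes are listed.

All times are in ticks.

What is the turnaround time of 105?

Schedule: | 101 0-5 | 102 5-10 | 103 10-11 | 104 11-16 | 101 16-21 | 105 21-26 | 106 26-30 | 107 30-31 | 102 31-32 | 104 32-37 | 101 37-38 | 105 38-45 |
Completion: 101=38  102=32  103=11  104=37  105=45  106=30  107=31
Turnaround(105) = completion − arrival = 45 − 6 = 39

39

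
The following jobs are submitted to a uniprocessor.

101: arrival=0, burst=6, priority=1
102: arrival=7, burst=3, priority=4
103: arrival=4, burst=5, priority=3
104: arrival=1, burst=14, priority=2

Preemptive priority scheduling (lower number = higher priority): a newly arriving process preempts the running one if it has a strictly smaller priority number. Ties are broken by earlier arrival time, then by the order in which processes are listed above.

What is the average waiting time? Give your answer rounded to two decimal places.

9.75

Gantt: | 101 0-6 | 104 6-20 | 103 20-25 | 102 25-28 |
Completion: 101=6  102=28  103=25  104=20
Turnaround (C−A): 101=6  102=21  103=21  104=19
Waiting times: 101=0, 102=18, 103=16, 104=5
Average waiting = (0+18+16+5) / 4 = 39/4 = 9.75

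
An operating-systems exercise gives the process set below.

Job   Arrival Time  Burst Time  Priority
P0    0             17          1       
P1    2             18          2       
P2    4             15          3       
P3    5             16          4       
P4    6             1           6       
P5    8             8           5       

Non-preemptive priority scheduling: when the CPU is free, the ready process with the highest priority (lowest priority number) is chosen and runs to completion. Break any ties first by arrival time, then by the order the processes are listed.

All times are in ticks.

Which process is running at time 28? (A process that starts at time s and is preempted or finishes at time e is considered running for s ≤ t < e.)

Timeline: | P0 0-17 | P1 17-35 | P2 35-50 | P3 50-66 | P5 66-74 | P4 74-75 |
Completion: P0=17  P1=35  P2=50  P3=66  P4=75  P5=74

P1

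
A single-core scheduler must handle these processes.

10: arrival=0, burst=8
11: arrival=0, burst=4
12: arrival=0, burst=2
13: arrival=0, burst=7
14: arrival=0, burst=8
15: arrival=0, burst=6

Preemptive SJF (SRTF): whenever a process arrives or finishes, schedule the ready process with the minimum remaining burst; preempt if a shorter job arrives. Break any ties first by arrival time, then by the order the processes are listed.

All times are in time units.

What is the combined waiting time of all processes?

66

Gantt: | 12 0-2 | 11 2-6 | 15 6-12 | 13 12-19 | 10 19-27 | 14 27-35 |
Completion: 10=27  11=6  12=2  13=19  14=35  15=12
Waiting = turnaround − burst: 10=19, 11=2, 12=0, 13=12, 14=27, 15=6
Total waiting = 19 + 2 + 0 + 12 + 27 + 6 = 66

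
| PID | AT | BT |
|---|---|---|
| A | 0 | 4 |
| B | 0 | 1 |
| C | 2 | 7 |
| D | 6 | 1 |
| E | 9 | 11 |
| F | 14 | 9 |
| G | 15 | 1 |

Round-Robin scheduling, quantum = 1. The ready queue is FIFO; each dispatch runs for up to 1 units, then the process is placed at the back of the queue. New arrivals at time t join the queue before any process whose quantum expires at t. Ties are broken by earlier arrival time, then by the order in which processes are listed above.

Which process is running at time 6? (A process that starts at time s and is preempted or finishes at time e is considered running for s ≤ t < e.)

A

Schedule: | A 0-1 | B 1-2 | A 2-3 | C 3-4 | A 4-5 | C 5-6 | A 6-7 | D 7-8 | C 8-9 | E 9-10 | C 10-11 | E 11-12 | C 12-13 | E 13-14 | C 14-15 | F 15-16 | E 16-17 | G 17-18 | C 18-19 | F 19-20 | E 20-21 | F 21-22 | E 22-23 | F 23-24 | E 24-25 | F 25-26 | E 26-27 | F 27-28 | E 28-29 | F 29-30 | E 30-31 | F 31-32 | E 32-33 | F 33-34 |
Completion: A=7  B=2  C=19  D=8  E=33  F=34  G=18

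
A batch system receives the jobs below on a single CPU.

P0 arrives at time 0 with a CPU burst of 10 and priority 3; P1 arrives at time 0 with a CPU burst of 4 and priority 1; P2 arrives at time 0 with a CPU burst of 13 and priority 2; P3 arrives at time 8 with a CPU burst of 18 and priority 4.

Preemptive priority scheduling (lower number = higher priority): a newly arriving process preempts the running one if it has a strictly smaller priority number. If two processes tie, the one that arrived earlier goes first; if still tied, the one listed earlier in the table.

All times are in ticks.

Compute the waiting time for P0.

Gantt: | P1 0-4 | P2 4-17 | P0 17-27 | P3 27-45 |
Completion: P0=27  P1=4  P2=17  P3=45
Waiting(P0) = turnaround − burst = 27 − 10 = 17

17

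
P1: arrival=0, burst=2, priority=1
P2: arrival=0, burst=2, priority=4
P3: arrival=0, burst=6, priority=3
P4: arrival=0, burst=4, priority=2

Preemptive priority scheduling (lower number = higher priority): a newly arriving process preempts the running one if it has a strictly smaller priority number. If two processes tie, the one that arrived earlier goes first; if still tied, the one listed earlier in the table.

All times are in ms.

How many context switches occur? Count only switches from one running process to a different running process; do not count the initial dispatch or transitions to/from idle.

3

Timeline: | P1 0-2 | P4 2-6 | P3 6-12 | P2 12-14 |
Completion: P1=2  P2=14  P3=12  P4=6
Turnaround (C−A): P1=2  P2=14  P3=12  P4=6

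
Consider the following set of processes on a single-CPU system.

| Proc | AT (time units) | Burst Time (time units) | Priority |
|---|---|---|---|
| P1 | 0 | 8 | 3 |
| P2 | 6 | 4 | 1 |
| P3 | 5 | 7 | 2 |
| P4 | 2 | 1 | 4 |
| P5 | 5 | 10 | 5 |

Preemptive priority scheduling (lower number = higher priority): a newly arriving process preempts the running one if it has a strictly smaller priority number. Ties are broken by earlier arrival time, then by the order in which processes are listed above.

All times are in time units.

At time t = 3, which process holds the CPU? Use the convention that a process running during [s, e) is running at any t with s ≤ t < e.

Schedule: | P1 0-5 | P3 5-6 | P2 6-10 | P3 10-16 | P1 16-19 | P4 19-20 | P5 20-30 |
Completion: P1=19  P2=10  P3=16  P4=20  P5=30
Turnaround (C−A): P1=19  P2=4  P3=11  P4=18  P5=25

P1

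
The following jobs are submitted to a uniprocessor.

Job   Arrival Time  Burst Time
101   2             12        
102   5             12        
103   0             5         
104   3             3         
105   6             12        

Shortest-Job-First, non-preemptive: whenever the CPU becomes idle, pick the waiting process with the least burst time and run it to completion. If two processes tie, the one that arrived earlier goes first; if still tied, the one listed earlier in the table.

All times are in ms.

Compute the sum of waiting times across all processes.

Schedule: | 103 0-5 | 104 5-8 | 101 8-20 | 102 20-32 | 105 32-44 |
Completion: 101=20  102=32  103=5  104=8  105=44
Turnaround (C−A): 101=18  102=27  103=5  104=5  105=38
Waiting = turnaround − burst: 101=6, 102=15, 103=0, 104=2, 105=26
Total waiting = 6 + 15 + 0 + 2 + 26 = 49

49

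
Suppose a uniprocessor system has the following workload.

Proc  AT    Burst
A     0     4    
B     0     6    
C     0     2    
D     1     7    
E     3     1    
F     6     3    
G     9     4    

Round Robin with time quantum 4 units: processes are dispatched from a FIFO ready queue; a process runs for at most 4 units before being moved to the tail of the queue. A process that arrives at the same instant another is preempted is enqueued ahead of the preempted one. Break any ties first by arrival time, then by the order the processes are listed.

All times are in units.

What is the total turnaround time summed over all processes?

Timeline: | A 0-4 | B 4-8 | C 8-10 | D 10-14 | E 14-15 | F 15-18 | B 18-20 | G 20-24 | D 24-27 |
Completion: A=4  B=20  C=10  D=27  E=15  F=18  G=24
Turnaround (C−A): A=4  B=20  C=10  D=26  E=12  F=12  G=15
Turnaround = completion − arrival: A=4, B=20, C=10, D=26, E=12, F=12, G=15
Total turnaround = 4 + 20 + 10 + 26 + 12 + 12 + 15 = 99

99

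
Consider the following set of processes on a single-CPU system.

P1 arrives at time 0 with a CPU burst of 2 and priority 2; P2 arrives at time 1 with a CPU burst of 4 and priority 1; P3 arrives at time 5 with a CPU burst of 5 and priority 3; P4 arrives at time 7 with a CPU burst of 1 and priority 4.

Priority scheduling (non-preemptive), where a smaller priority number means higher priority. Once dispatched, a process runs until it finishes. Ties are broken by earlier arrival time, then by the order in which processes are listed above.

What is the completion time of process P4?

Schedule: | P1 0-2 | P2 2-6 | P3 6-11 | P4 11-12 |
Completion: P1=2  P2=6  P3=11  P4=12

12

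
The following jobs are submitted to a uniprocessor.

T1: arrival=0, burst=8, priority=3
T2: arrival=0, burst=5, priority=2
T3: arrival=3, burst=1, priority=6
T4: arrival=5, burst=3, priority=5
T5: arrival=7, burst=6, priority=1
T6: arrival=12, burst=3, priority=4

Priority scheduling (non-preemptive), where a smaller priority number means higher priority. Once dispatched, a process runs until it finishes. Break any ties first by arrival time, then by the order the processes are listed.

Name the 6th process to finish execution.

Schedule: | T2 0-5 | T1 5-13 | T5 13-19 | T6 19-22 | T4 22-25 | T3 25-26 |
Completion: T1=13  T2=5  T3=26  T4=25  T5=19  T6=22
Turnaround (C−A): T1=13  T2=5  T3=23  T4=20  T5=12  T6=10
Finish order: T2 → T1 → T5 → T6 → T4 → T3

T3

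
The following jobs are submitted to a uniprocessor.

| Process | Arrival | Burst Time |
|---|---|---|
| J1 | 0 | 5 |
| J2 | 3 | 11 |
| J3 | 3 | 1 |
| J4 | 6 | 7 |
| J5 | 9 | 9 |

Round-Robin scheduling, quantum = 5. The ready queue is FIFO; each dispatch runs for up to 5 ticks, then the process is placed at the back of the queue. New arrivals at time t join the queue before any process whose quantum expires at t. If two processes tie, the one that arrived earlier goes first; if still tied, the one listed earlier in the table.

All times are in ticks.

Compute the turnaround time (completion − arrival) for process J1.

5

Schedule: | J1 0-5 | J2 5-10 | J3 10-11 | J4 11-16 | J5 16-21 | J2 21-26 | J4 26-28 | J5 28-32 | J2 32-33 |
Completion: J1=5  J2=33  J3=11  J4=28  J5=32
Turnaround (C−A): J1=5  J2=30  J3=8  J4=22  J5=23
Turnaround(J1) = completion − arrival = 5 − 0 = 5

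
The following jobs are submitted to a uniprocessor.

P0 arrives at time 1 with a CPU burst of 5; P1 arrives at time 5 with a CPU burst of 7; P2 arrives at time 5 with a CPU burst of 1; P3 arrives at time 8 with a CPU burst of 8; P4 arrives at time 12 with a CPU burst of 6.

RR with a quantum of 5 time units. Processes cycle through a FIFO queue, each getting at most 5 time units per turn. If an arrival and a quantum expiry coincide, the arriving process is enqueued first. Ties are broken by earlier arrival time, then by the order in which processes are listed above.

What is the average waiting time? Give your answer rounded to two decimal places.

6.80

Schedule: | idle 0-1 | P0 1-6 | P1 6-11 | P2 11-12 | P3 12-17 | P1 17-19 | P4 19-24 | P3 24-27 | P4 27-28 |
Completion: P0=6  P1=19  P2=12  P3=27  P4=28
Waiting times: P0=0, P1=7, P2=6, P3=11, P4=10
Average waiting = (0+7+6+11+10) / 5 = 34/5 = 6.80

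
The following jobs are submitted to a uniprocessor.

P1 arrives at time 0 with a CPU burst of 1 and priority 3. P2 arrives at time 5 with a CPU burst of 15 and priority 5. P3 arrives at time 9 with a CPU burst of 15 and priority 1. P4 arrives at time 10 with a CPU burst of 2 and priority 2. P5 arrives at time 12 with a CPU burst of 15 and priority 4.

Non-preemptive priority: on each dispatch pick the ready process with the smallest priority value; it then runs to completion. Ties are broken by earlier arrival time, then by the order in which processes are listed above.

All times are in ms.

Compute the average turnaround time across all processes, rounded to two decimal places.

21.80

Timeline: | P1 0-1 | idle 1-5 | P2 5-20 | P3 20-35 | P4 35-37 | P5 37-52 |
Completion: P1=1  P2=20  P3=35  P4=37  P5=52
Turnaround (C−A): P1=1  P2=15  P3=26  P4=27  P5=40
Turnaround times: P1=1, P2=15, P3=26, P4=27, P5=40
Average turnaround = (1+15+26+27+40) / 5 = 109/5 = 21.80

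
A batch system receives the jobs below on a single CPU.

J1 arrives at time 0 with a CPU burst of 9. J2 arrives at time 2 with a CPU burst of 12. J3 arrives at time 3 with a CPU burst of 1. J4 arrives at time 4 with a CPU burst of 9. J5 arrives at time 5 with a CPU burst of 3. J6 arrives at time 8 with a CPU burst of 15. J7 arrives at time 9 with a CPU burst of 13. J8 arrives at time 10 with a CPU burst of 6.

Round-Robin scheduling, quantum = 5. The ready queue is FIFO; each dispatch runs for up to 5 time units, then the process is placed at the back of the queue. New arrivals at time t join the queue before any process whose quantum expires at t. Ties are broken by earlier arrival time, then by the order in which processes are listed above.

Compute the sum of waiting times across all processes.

Gantt: | J1 0-5 | J2 5-10 | J3 10-11 | J4 11-16 | J5 16-19 | J1 19-23 | J6 23-28 | J7 28-33 | J8 33-38 | J2 38-43 | J4 43-47 | J6 47-52 | J7 52-57 | J8 57-58 | J2 58-60 | J6 60-65 | J7 65-68 |
Completion: J1=23  J2=60  J3=11  J4=47  J5=19  J6=65  J7=68  J8=58
Waiting = turnaround − burst: J1=14, J2=46, J3=7, J4=34, J5=11, J6=42, J7=46, J8=42
Total waiting = 14 + 46 + 7 + 34 + 11 + 42 + 46 + 42 = 242

242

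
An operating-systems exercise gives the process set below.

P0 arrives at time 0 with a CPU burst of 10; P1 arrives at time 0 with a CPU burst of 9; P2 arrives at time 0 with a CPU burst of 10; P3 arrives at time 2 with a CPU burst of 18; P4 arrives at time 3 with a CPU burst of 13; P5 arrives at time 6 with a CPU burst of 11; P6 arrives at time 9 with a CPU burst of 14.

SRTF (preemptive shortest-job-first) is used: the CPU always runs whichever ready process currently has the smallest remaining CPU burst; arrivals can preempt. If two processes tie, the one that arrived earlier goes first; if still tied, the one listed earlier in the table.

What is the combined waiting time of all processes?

Timeline: | P1 0-9 | P0 9-19 | P2 19-29 | P5 29-40 | P4 40-53 | P6 53-67 | P3 67-85 |
Completion: P0=19  P1=9  P2=29  P3=85  P4=53  P5=40  P6=67
Waiting = turnaround − burst: P0=9, P1=0, P2=19, P3=65, P4=37, P5=23, P6=44
Total waiting = 9 + 0 + 19 + 65 + 37 + 23 + 44 = 197

197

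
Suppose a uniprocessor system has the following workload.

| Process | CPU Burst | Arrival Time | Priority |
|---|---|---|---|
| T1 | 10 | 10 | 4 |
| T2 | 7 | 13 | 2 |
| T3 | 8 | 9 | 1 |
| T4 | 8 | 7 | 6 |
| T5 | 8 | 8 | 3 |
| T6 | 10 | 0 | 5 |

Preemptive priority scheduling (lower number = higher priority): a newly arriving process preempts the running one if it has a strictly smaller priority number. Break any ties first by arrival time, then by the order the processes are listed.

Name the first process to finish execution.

T3

Gantt: | T6 0-8 | T5 8-9 | T3 9-17 | T2 17-24 | T5 24-31 | T1 31-41 | T6 41-43 | T4 43-51 |
Completion: T1=41  T2=24  T3=17  T4=51  T5=31  T6=43
Finish order: T3 → T2 → T5 → T1 → T6 → T4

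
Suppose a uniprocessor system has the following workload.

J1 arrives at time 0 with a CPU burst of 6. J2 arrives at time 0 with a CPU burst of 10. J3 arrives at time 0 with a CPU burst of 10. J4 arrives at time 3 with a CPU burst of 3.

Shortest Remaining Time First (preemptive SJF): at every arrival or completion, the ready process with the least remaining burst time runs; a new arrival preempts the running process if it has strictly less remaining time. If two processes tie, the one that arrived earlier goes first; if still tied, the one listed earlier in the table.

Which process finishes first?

J1

Schedule: | J1 0-6 | J4 6-9 | J2 9-19 | J3 19-29 |
Completion: J1=6  J2=19  J3=29  J4=9
Turnaround (C−A): J1=6  J2=19  J3=29  J4=6
Finish order: J1 → J4 → J2 → J3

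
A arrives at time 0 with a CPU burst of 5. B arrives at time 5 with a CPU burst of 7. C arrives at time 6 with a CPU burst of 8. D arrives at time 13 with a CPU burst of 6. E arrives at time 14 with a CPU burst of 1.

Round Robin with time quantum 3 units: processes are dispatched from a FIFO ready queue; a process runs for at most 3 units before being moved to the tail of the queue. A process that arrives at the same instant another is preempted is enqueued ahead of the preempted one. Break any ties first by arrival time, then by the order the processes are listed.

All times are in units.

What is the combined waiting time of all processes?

34

Timeline: | A 0-5 | B 5-8 | C 8-11 | B 11-14 | C 14-17 | D 17-20 | E 20-21 | B 21-22 | C 22-24 | D 24-27 |
Completion: A=5  B=22  C=24  D=27  E=21
Turnaround (C−A): A=5  B=17  C=18  D=14  E=7
Waiting = turnaround − burst: A=0, B=10, C=10, D=8, E=6
Total waiting = 0 + 10 + 10 + 8 + 6 = 34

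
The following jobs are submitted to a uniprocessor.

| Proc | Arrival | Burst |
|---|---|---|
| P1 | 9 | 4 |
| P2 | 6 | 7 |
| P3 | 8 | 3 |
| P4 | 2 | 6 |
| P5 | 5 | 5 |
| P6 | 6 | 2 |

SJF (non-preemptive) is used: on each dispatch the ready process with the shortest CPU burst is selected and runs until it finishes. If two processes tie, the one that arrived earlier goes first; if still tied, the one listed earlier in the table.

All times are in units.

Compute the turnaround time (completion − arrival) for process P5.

Gantt: | idle 0-2 | P4 2-8 | P6 8-10 | P3 10-13 | P1 13-17 | P5 17-22 | P2 22-29 |
Completion: P1=17  P2=29  P3=13  P4=8  P5=22  P6=10
Turnaround(P5) = completion − arrival = 22 − 5 = 17

17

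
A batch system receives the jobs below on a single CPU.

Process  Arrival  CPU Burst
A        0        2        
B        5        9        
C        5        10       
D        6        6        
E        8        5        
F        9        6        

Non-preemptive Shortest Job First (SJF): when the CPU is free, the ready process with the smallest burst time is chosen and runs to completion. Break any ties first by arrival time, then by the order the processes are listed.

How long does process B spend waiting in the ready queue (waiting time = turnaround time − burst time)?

0

Schedule: | A 0-2 | idle 2-5 | B 5-14 | E 14-19 | D 19-25 | F 25-31 | C 31-41 |
Completion: A=2  B=14  C=41  D=25  E=19  F=31
Waiting(B) = turnaround − burst = 9 − 9 = 0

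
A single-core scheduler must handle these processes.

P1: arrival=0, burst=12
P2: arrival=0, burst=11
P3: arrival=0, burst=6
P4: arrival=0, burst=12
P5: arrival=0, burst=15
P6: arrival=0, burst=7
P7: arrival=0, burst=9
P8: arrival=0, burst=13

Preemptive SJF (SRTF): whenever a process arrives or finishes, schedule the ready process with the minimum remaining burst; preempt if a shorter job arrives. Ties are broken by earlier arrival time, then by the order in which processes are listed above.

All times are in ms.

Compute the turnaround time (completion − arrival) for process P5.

85

Gantt: | P3 0-6 | P6 6-13 | P7 13-22 | P2 22-33 | P1 33-45 | P4 45-57 | P8 57-70 | P5 70-85 |
Completion: P1=45  P2=33  P3=6  P4=57  P5=85  P6=13  P7=22  P8=70
Turnaround (C−A): P1=45  P2=33  P3=6  P4=57  P5=85  P6=13  P7=22  P8=70
Turnaround(P5) = completion − arrival = 85 − 0 = 85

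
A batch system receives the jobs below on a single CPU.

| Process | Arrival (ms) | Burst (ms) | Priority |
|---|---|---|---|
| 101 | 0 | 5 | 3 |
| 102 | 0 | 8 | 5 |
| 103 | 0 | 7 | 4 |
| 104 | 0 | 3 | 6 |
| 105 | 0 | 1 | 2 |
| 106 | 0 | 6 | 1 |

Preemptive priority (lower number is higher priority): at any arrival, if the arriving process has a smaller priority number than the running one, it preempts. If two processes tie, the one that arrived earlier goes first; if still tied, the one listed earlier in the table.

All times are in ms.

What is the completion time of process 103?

Gantt: | 106 0-6 | 105 6-7 | 101 7-12 | 103 12-19 | 102 19-27 | 104 27-30 |
Completion: 101=12  102=27  103=19  104=30  105=7  106=6
Turnaround (C−A): 101=12  102=27  103=19  104=30  105=7  106=6

19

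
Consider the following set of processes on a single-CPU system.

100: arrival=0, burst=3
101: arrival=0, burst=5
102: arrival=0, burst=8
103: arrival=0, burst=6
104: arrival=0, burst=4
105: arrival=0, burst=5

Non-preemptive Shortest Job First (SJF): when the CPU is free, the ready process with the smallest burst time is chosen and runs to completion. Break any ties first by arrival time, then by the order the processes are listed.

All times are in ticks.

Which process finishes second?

104

Schedule: | 100 0-3 | 104 3-7 | 101 7-12 | 105 12-17 | 103 17-23 | 102 23-31 |
Completion: 100=3  101=12  102=31  103=23  104=7  105=17
Turnaround (C−A): 100=3  101=12  102=31  103=23  104=7  105=17
Finish order: 100 → 104 → 101 → 105 → 103 → 102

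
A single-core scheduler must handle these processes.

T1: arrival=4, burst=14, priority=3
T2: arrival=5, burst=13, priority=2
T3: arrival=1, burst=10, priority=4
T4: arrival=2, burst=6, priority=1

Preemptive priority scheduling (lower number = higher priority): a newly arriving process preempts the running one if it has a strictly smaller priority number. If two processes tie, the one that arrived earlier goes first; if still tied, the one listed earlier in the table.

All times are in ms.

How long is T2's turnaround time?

16

Schedule: | idle 0-1 | T3 1-2 | T4 2-8 | T2 8-21 | T1 21-35 | T3 35-44 |
Completion: T1=35  T2=21  T3=44  T4=8
Turnaround(T2) = completion − arrival = 21 − 5 = 16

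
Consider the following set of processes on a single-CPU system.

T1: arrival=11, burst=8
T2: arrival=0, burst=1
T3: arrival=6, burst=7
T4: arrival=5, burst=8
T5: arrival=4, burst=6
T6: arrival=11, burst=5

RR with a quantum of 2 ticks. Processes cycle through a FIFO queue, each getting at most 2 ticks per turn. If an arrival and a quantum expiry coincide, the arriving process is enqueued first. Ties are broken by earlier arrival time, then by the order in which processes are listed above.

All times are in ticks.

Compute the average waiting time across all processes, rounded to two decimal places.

15.00

Schedule: | T2 0-1 | idle 1-4 | T5 4-6 | T4 6-8 | T3 8-10 | T5 10-12 | T4 12-14 | T3 14-16 | T1 16-18 | T6 18-20 | T5 20-22 | T4 22-24 | T3 24-26 | T1 26-28 | T6 28-30 | T4 30-32 | T3 32-33 | T1 33-35 | T6 35-36 | T1 36-38 |
Completion: T1=38  T2=1  T3=33  T4=32  T5=22  T6=36
Waiting times: T1=19, T2=0, T3=20, T4=19, T5=12, T6=20
Average waiting = (19+0+20+19+12+20) / 6 = 90/6 = 15.00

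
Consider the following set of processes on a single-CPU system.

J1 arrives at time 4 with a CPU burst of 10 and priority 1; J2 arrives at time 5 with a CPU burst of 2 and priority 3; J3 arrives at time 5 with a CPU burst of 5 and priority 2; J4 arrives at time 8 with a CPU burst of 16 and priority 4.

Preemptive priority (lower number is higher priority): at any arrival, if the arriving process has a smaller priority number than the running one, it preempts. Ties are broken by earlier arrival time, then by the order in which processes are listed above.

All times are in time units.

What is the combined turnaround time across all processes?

Timeline: | idle 0-4 | J1 4-14 | J3 14-19 | J2 19-21 | J4 21-37 |
Completion: J1=14  J2=21  J3=19  J4=37
Turnaround (C−A): J1=10  J2=16  J3=14  J4=29
Turnaround = completion − arrival: J1=10, J2=16, J3=14, J4=29
Total turnaround = 10 + 16 + 14 + 29 = 69

69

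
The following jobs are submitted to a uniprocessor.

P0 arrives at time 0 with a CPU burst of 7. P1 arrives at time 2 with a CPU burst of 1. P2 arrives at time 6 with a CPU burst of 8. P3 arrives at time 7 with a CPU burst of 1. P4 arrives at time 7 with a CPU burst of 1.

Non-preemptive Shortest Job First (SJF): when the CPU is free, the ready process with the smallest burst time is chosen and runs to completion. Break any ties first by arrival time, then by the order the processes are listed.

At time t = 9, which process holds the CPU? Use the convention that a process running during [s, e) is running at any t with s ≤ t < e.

P4

Schedule: | P0 0-7 | P1 7-8 | P3 8-9 | P4 9-10 | P2 10-18 |
Completion: P0=7  P1=8  P2=18  P3=9  P4=10
Turnaround (C−A): P0=7  P1=6  P2=12  P3=2  P4=3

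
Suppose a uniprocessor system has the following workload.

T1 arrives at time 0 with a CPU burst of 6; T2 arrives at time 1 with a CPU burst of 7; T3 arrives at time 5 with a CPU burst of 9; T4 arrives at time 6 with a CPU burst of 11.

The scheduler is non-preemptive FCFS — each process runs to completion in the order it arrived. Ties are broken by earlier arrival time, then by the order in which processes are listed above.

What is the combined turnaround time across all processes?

Schedule: | T1 0-6 | T2 6-13 | T3 13-22 | T4 22-33 |
Completion: T1=6  T2=13  T3=22  T4=33
Turnaround (C−A): T1=6  T2=12  T3=17  T4=27
Turnaround = completion − arrival: T1=6, T2=12, T3=17, T4=27
Total turnaround = 6 + 12 + 17 + 27 = 62

62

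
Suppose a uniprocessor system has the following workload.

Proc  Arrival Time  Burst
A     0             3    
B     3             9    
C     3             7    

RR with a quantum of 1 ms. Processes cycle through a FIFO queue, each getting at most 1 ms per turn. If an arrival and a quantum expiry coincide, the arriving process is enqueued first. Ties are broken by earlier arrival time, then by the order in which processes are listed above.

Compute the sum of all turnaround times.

Timeline: | A 0-3 | B 3-4 | C 4-5 | B 5-6 | C 6-7 | B 7-8 | C 8-9 | B 9-10 | C 10-11 | B 11-12 | C 12-13 | B 13-14 | C 14-15 | B 15-16 | C 16-17 | B 17-19 |
Completion: A=3  B=19  C=17
Turnaround (C−A): A=3  B=16  C=14
Turnaround = completion − arrival: A=3, B=16, C=14
Total turnaround = 3 + 16 + 14 = 33

33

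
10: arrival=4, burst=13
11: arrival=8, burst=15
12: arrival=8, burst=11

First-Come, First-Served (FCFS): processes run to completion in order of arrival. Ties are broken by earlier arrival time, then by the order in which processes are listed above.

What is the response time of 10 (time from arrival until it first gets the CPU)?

Timeline: | idle 0-4 | 10 4-17 | 11 17-32 | 12 32-43 |
Completion: 10=17  11=32  12=43
Turnaround (C−A): 10=13  11=24  12=35
Response(10) = first start − arrival = 4 − 4 = 0

0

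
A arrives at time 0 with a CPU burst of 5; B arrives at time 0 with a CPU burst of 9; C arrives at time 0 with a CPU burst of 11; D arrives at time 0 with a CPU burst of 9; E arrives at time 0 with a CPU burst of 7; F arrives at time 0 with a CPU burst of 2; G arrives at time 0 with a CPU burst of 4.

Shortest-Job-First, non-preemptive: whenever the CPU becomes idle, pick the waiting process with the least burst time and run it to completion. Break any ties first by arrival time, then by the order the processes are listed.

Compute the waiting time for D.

27

Schedule: | F 0-2 | G 2-6 | A 6-11 | E 11-18 | B 18-27 | D 27-36 | C 36-47 |
Completion: A=11  B=27  C=47  D=36  E=18  F=2  G=6
Turnaround (C−A): A=11  B=27  C=47  D=36  E=18  F=2  G=6
Waiting(D) = turnaround − burst = 36 − 9 = 27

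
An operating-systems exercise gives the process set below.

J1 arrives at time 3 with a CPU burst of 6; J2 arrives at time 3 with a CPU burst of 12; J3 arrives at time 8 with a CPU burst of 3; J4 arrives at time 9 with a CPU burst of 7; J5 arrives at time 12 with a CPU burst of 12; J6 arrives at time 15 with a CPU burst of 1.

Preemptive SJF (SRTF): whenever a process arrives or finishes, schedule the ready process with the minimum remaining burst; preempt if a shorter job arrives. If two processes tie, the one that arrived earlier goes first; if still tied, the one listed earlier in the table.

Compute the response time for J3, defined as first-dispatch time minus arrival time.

1

Timeline: | idle 0-3 | J1 3-9 | J3 9-12 | J4 12-15 | J6 15-16 | J4 16-20 | J2 20-32 | J5 32-44 |
Completion: J1=9  J2=32  J3=12  J4=20  J5=44  J6=16
Turnaround (C−A): J1=6  J2=29  J3=4  J4=11  J5=32  J6=1
Response(J3) = first start − arrival = 9 − 8 = 1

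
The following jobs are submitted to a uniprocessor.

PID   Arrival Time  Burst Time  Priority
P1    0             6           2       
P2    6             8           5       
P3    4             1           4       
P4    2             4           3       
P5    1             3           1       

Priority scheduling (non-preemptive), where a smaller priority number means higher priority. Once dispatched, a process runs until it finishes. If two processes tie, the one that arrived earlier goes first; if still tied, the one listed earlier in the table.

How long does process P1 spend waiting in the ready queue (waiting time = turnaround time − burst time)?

0

Timeline: | P1 0-6 | P5 6-9 | P4 9-13 | P3 13-14 | P2 14-22 |
Completion: P1=6  P2=22  P3=14  P4=13  P5=9
Waiting(P1) = turnaround − burst = 6 − 6 = 0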